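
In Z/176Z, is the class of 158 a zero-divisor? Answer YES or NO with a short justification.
YES

gcd(158, 176) = 2 > 1, so 158 is not a unit in Z/176Z. In Z/nZ every nonzero non-unit is a zero-divisor: explicitly, take b = 176/gcd = 88 ≠ 0 (mod 176); then 158·88 = 13904 = 79·176, i.e. 158·88 ≡ 0 (mod 176). So 158 is a zero-divisor.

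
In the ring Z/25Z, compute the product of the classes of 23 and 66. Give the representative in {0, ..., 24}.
18

Reduce the factors first: 66 ≡ 16 (mod 25), so 23 · 66 ≡ 23 · 16 (mod 25). 23 · 16 = 368. Dividing by 25: 368 = 14·25 + 18. So (23 · 66) mod 25 = 18.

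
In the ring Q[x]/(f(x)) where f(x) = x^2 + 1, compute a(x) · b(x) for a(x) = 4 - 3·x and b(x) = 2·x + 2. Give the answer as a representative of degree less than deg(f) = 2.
First multiply in Q[x] without reducing: a · b = -6·x^2 + 2·x + 8. Now divide by f(x) = x^2 + 1, eliminating the leading term at each step:
  leading term -6·x^2: subtract (-6)·f(x) = -6·x^2 - 6, leaving 2·x + 14
The degree is now < 2, so this is the remainder. Hence a · b ≡ 2·x + 14 in Q[x]/(f).

Final answer: a · b ≡ 2·x + 14 (mod f(x))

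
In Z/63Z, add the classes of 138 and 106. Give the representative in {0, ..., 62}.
Reduce the summands first: 138 ≡ 12, 106 ≡ 43 (mod 63), so 138 + 106 ≡ 12 + 43 (mod 63). 12 + 43 = 55; 55 = 0·63 + 55, so (138 + 106) mod 63 = 55.

Final answer: 55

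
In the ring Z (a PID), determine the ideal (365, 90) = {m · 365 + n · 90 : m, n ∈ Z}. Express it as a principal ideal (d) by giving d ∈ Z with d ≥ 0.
In the PID Z, (a, b) is generated by gcd(a, b). Compute gcd(365, 90) with the extended Euclidean algorithm, tracking rows (r, s, t) with s·365 + t·90 = r:
  row A: (365, 1, 0)   [1·365 + 0·90 = 365]
  row B: (90, 0, 1)   [0·365 + 1·90 = 90]
  365 = 4·90 + 5   → row C = row A − 4·row B = (5, 1, −4)   [check: 1·365 − 4·90 = 5]
  90 = 18·5 + 0   → remainder 0, stop. gcd = 5 (last nonzero row C).
So gcd(365, 90) = 5, with Bézout identity 1·365 − 4·90 = 5. Containment (⊇): the Bézout identity exhibits 5 as an element of (365, 90), giving (5) ⊆ (365, 90). Containment (⊆): since 5 | 365 and 5 | 90 (365 = 5·73, 90 = 5·18), every Z-linear combination of 365 and 90 is divisible by 5, so (365, 90) ⊆ (5). Therefore (365, 90) = (5), d = 5.

Final answer: (365, 90) = (5); d = 5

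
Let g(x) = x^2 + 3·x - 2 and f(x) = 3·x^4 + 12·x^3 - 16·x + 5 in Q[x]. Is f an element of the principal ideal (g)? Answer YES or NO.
NO

In Q[x] the ideal (g) consists of all multiples of g, so f ∈ (g) iff g | f, i.e. iff the remainder of f on division by g is 0. Divide f by g (g is monic, so eliminate the leading term of the running remainder at each step):
  leading term 3·x^4: subtract (3·x^2)·g(x) = 3·x^4 + 9·x^3 - 6·x^2, leaving 3·x^3 + 6·x^2 - 16·x + 5
  leading term 3·x^3: subtract (3·x)·g(x) = 3·x^3 + 9·x^2 - 6·x, leaving -3·x^2 - 10·x + 5
  leading term -3·x^2: subtract (-3)·g(x) = -3·x^2 - 9·x + 6, leaving -x - 1
The remainder r(x) = -x - 1 ≠ 0 (and deg r < deg g), so g ∤ f, i.e. f ∉ (g).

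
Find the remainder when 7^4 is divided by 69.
Use repeated squaring. Binary(4) = 100. Walk through the bits of the exponent 4 left-to-right: at each bit after the leading one, square the running value, then multiply by 7 if the bit is 1 (always reducing mod 69):
  bit 1 = 1 (leading): start with 7.
  bit 2 = 0: square 7^2 = 49 (mod 69).
  bit 3 = 0: square 49^2 = 2401 ≡ 55 (mod 69).
Final value: 7^4 ≡ 55 (mod 69).

Final answer: 55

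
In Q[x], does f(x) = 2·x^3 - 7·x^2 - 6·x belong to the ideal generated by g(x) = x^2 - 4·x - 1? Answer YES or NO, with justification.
NO

In Q[x] the ideal (g) consists of all multiples of g, so f ∈ (g) iff g | f, i.e. iff the remainder of f on division by g is 0. Divide f by g (g is monic, so eliminate the leading term of the running remainder at each step):
  leading term 2·x^3: subtract (2·x)·g(x) = 2·x^3 - 8·x^2 - 2·x, leaving x^2 - 4·x
  leading term x^2: subtract (1)·g(x) = x^2 - 4·x - 1, leaving 1
The remainder r(x) = 1 ≠ 0 (and deg r < deg g), so g ∤ f, i.e. f ∉ (g).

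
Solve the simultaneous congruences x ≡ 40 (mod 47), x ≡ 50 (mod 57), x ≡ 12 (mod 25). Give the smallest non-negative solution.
x ≡ 29462 (mod 66975); the representative in [0, 66975) is 29462

The moduli 47, 57, 25 are pairwise coprime, so by the CRT there is a unique solution mod 47·57·25 = 66975.
Solve by successive substitution. Start with x ≡ 40 (mod 47).
  Combine with x ≡ 50 (mod 57): write x = 40 + 47·t and require 40 + 47·t ≡ 50 (mod 57), i.e. 47·t ≡ 50 − 40 ≡ 10 (mod 57). Since 47^(−1) ≡ 17 (mod 57), t ≡ 17·10 ≡ 56 (mod 57). So x ≡ 40 + 47·56 = 2672 (mod 2679).
  Combine with x ≡ 12 (mod 25): write x = 2672 + 2679·t and require 2672 + 2679·t ≡ 12 (mod 25), i.e. 2679·t ≡ 12 − 2672 ≡ 15 (mod 25). Since 2679^(−1) ≡ 19 (mod 25) (2679 ≡ 4 (mod 25)), t ≡ 19·15 ≡ 10 (mod 25). So x ≡ 2672 + 2679·10 = 29462 (mod 66975).
Unique solution in [0, 66975): x = 29462.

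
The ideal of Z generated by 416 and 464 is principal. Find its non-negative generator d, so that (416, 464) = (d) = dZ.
(416, 464) = (16); d = 16

In the PID Z, (a, b) is generated by gcd(a, b). Compute gcd(464, 416) with the extended Euclidean algorithm, tracking rows (r, s, t) with s·464 + t·416 = r:
  row A: (464, 1, 0)   [1·464 + 0·416 = 464]
  row B: (416, 0, 1)   [0·464 + 1·416 = 416]
  464 = 1·416 + 48   → row C = row A − 1·row B = (48, 1, −1)   [check: 1·464 − 1·416 = 48]
  416 = 8·48 + 32   → row D = row B − 8·row C = (32, −8, 9)   [check: −8·464 + 9·416 = 32]
  48 = 1·32 + 16   → row E = row C − 1·row D = (16, 9, −10)   [check: 9·464 − 10·416 = 16]
  32 = 2·16 + 0   → remainder 0, stop. gcd = 16 (last nonzero row E).
So gcd(416, 464) = 16, with Bézout identity 9·464 − 10·416 = 16. Containment (⊇): the Bézout identity exhibits 16 as an element of (416, 464), giving (16) ⊆ (416, 464). Containment (⊆): since 16 | 416 and 16 | 464 (416 = 16·26, 464 = 16·29), every Z-linear combination of 416 and 464 is divisible by 16, so (416, 464) ⊆ (16). Therefore (416, 464) = (16), d = 16.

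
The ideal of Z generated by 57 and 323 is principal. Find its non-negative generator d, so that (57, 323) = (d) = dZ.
(57, 323) = (19); d = 19

In the PID Z, (a, b) is generated by gcd(a, b). Compute gcd(323, 57) with the extended Euclidean algorithm, tracking rows (r, s, t) with s·323 + t·57 = r:
  row A: (323, 1, 0)   [1·323 + 0·57 = 323]
  row B: (57, 0, 1)   [0·323 + 1·57 = 57]
  323 = 5·57 + 38   → row C = row A − 5·row B = (38, 1, −5)   [check: 1·323 − 5·57 = 38]
  57 = 1·38 + 19   → row D = row B − 1·row C = (19, −1, 6)   [check: −1·323 + 6·57 = 19]
  38 = 2·19 + 0   → remainder 0, stop. gcd = 19 (last nonzero row D).
So gcd(57, 323) = 19, with Bézout identity −1·323 + 6·57 = 19. Containment (⊇): the Bézout identity exhibits 19 as an element of (57, 323), giving (19) ⊆ (57, 323). Containment (⊆): since 19 | 57 and 19 | 323 (57 = 19·3, 323 = 19·17), every Z-linear combination of 57 and 323 is divisible by 19, so (57, 323) ⊆ (19). Therefore (57, 323) = (19), d = 19.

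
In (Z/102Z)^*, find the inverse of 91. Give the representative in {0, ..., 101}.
Apply the extended Euclidean algorithm to (102, 91), tracking rows (r, s, t) with s·102 + t·91 = r. Each division r_prev = q·r_cur + r_new produces the new row as (previous row) − q·(current row):
  row A: (102, 1, 0)   [1·102 + 0·91 = 102]
  row B: (91, 0, 1)   [0·102 + 1·91 = 91]
  102 = 1·91 + 11   → row C = row A − 1·row B = (11, 1, −1)   [check: 1·102 − 1·91 = 11]
  91 = 8·11 + 3   → row D = row B − 8·row C = (3, −8, 9)   [check: −8·102 + 9·91 = 3]
  11 = 3·3 + 2   → row E = row C − 3·row D = (2, 25, −28)   [check: 25·102 − 28·91 = 2]
  3 = 1·2 + 1   → row F = row D − 1·row E = (1, −33, 37)   [check: −33·102 + 37·91 = 1]
  2 = 2·1 + 0   → remainder 0, stop. gcd = 1 (last nonzero row F).
The gcd is 1, so 91 is invertible mod 102. The last nonzero row gives −33·102 + 37·91 = 1, so t = 37. So 91^(−1) ≡ 37 (mod 102). Verify: 91 · 37 = 3367 ≡ 1 (mod 102). ✓

Final answer: 91^(−1) ≡ 37 (mod 102)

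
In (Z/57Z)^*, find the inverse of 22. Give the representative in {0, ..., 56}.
22^(−1) ≡ 13 (mod 57)

Apply the extended Euclidean algorithm to (57, 22), tracking rows (r, s, t) with s·57 + t·22 = r. Each division r_prev = q·r_cur + r_new produces the new row as (previous row) − q·(current row):
  row A: (57, 1, 0)   [1·57 + 0·22 = 57]
  row B: (22, 0, 1)   [0·57 + 1·22 = 22]
  57 = 2·22 + 13   → row C = row A − 2·row B = (13, 1, −2)   [check: 1·57 − 2·22 = 13]
  22 = 1·13 + 9   → row D = row B − 1·row C = (9, −1, 3)   [check: −1·57 + 3·22 = 9]
  13 = 1·9 + 4   → row E = row C − 1·row D = (4, 2, −5)   [check: 2·57 − 5·22 = 4]
  9 = 2·4 + 1   → row F = row D − 2·row E = (1, −5, 13)   [check: −5·57 + 13·22 = 1]
  4 = 4·1 + 0   → remainder 0, stop. gcd = 1 (last nonzero row F).
The gcd is 1, so 22 is invertible mod 57. The last nonzero row gives −5·57 + 13·22 = 1, so t = 13. So 22^(−1) ≡ 13 (mod 57). Verify: 22 · 13 = 286 ≡ 1 (mod 57). ✓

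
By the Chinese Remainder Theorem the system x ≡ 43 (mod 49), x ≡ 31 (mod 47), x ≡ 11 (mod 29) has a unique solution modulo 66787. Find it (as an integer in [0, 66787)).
x ≡ 38900 (mod 66787); the representative in [0, 66787) is 38900

The moduli 49, 47, 29 are pairwise coprime, so by the CRT there is a unique solution mod 49·47·29 = 66787.
Solve by successive substitution. Start with x ≡ 43 (mod 49).
  Combine with x ≡ 31 (mod 47): write x = 43 + 49·t and require 43 + 49·t ≡ 31 (mod 47), i.e. 49·t ≡ 31 − 43 ≡ 35 (mod 47). Since 49^(−1) ≡ 24 (mod 47) (49 ≡ 2 (mod 47)), t ≡ 24·35 ≡ 41 (mod 47). So x ≡ 43 + 49·41 = 2052 (mod 2303).
  Combine with x ≡ 11 (mod 29): write x = 2052 + 2303·t and require 2052 + 2303·t ≡ 11 (mod 29), i.e. 2303·t ≡ 11 − 2052 ≡ 18 (mod 29). Since 2303^(−1) ≡ 17 (mod 29) (2303 ≡ 12 (mod 29)), t ≡ 17·18 ≡ 16 (mod 29). So x ≡ 2052 + 2303·16 = 38900 (mod 66787).
Unique solution in [0, 66787): x = 38900.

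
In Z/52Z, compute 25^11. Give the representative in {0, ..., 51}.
25

Use repeated squaring. Binary(11) = 1011. Walk through the bits of the exponent 11 left-to-right: at each bit after the leading one, square the running value, then multiply by 25 if the bit is 1 (always reducing mod 52):
  bit 1 = 1 (leading): start with 25.
  bit 2 = 0: square 25^2 = 625 ≡ 1 (mod 52).
  bit 3 = 1: square 1^2 = 1; bit is 1, so multiply 1·25 = 25 (mod 52).
  bit 4 = 1: square 25^2 = 625 ≡ 1; bit is 1, so multiply 1·25 = 25 (mod 52).
Final value: 25^11 ≡ 25 (mod 52).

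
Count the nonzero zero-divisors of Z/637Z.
In Z/637Z each nonzero element is either a unit (gcd with 637 is 1) or a zero-divisor (gcd > 1). The number of units is φ(637): factorise 637 = 7^2 · 13, so φ(637) = (7^2 − 7^1) · (13 − 1) = 42 · 12 = 504. The nonzero elements number 637 − 1 = 636. Hence the nonzero zero-divisors number 636 − 504 = 132.

Final answer: Z/637Z has 132 nonzero zero-divisors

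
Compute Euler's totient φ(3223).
φ is multiplicative, with φ(p^e) = p^e − p^(e−1). Factorise 3223 = 11 · 293. Then
  φ(3223) = (11 − 1) · (293 − 1) = 10 · 292 = 2920.

Final answer: φ(3223) = 2920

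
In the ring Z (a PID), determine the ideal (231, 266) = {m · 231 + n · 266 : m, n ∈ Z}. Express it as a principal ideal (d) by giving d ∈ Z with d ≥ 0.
In the PID Z, (a, b) is generated by gcd(a, b). Compute gcd(266, 231) with the extended Euclidean algorithm, tracking rows (r, s, t) with s·266 + t·231 = r:
  row A: (266, 1, 0)   [1·266 + 0·231 = 266]
  row B: (231, 0, 1)   [0·266 + 1·231 = 231]
  266 = 1·231 + 35   → row C = row A − 1·row B = (35, 1, −1)   [check: 1·266 − 1·231 = 35]
  231 = 6·35 + 21   → row D = row B − 6·row C = (21, −6, 7)   [check: −6·266 + 7·231 = 21]
  35 = 1·21 + 14   → row E = row C − 1·row D = (14, 7, −8)   [check: 7·266 − 8·231 = 14]
  21 = 1·14 + 7   → row F = row D − 1·row E = (7, −13, 15)   [check: −13·266 + 15·231 = 7]
  14 = 2·7 + 0   → remainder 0, stop. gcd = 7 (last nonzero row F).
So gcd(231, 266) = 7, with Bézout identity −13·266 + 15·231 = 7. Containment (⊇): the Bézout identity exhibits 7 as an element of (231, 266), giving (7) ⊆ (231, 266). Containment (⊆): since 7 | 231 and 7 | 266 (231 = 7·33, 266 = 7·38), every Z-linear combination of 231 and 266 is divisible by 7, so (231, 266) ⊆ (7). Therefore (231, 266) = (7), d = 7.

Final answer: (231, 266) = (7); d = 7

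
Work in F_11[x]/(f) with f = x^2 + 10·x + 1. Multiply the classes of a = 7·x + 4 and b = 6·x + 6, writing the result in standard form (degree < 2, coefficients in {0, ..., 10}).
Multiply as integer polynomials: a · b = 42·x^2 + 66·x + 24. Reducing coefficients mod 11: a · b ≡ 9·x^2 + 2. Now divide by f(x) = x^2 + 10·x + 1 in F_11[x], eliminating the leading term at each step:
  leading term 9·x^2: subtract (9)·f(x) = 9·x^2 + 2·x + 9, leaving 9·x + 4 (coefficients mod 11)
The degree is now < 2, so this is the remainder. Hence a · b ≡ 9·x + 4 in F_11[x]/(f).

Final answer: a · b ≡ 9·x + 4 (mod f(x))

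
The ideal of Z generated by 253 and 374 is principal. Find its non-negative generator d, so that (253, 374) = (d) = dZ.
In the PID Z, (a, b) is generated by gcd(a, b). Compute gcd(374, 253) with the extended Euclidean algorithm, tracking rows (r, s, t) with s·374 + t·253 = r:
  row A: (374, 1, 0)   [1·374 + 0·253 = 374]
  row B: (253, 0, 1)   [0·374 + 1·253 = 253]
  374 = 1·253 + 121   → row C = row A − 1·row B = (121, 1, −1)   [check: 1·374 − 1·253 = 121]
  253 = 2·121 + 11   → row D = row B − 2·row C = (11, −2, 3)   [check: −2·374 + 3·253 = 11]
  121 = 11·11 + 0   → remainder 0, stop. gcd = 11 (last nonzero row D).
So gcd(253, 374) = 11, with Bézout identity −2·374 + 3·253 = 11. Containment (⊇): the Bézout identity exhibits 11 as an element of (253, 374), giving (11) ⊆ (253, 374). Containment (⊆): since 11 | 253 and 11 | 374 (253 = 11·23, 374 = 11·34), every Z-linear combination of 253 and 374 is divisible by 11, so (253, 374) ⊆ (11). Therefore (253, 374) = (11), d = 11.

Final answer: (253, 374) = (11); d = 11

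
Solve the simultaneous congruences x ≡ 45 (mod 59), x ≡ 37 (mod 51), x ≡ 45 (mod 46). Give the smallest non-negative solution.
The moduli 59, 51, 46 are pairwise coprime, so by the CRT there is a unique solution mod 59·51·46 = 138414.
Solve by successive substitution. Start with x ≡ 45 (mod 59).
  Combine with x ≡ 37 (mod 51): write x = 45 + 59·t and require 45 + 59·t ≡ 37 (mod 51), i.e. 59·t ≡ 37 − 45 ≡ 43 (mod 51). Since 59^(−1) ≡ 32 (mod 51) (59 ≡ 8 (mod 51)), t ≡ 32·43 ≡ 50 (mod 51). So x ≡ 45 + 59·50 = 2995 (mod 3009).
  Combine with x ≡ 45 (mod 46): write x = 2995 + 3009·t and require 2995 + 3009·t ≡ 45 (mod 46), i.e. 3009·t ≡ 45 − 2995 ≡ 40 (mod 46). Since 3009^(−1) ≡ 17 (mod 46) (3009 ≡ 19 (mod 46)), t ≡ 17·40 ≡ 36 (mod 46). So x ≡ 2995 + 3009·36 = 111319 (mod 138414).
Unique solution in [0, 138414): x = 111319.

Final answer: x ≡ 111319 (mod 138414); the representative in [0, 138414) is 111319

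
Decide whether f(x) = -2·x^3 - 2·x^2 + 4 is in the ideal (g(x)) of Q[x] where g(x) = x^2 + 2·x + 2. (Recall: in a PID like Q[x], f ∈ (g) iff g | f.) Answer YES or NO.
YES

In Q[x] the ideal (g) consists of all multiples of g, so f ∈ (g) iff g | f, i.e. iff the remainder of f on division by g is 0. Divide f by g (g is monic, so eliminate the leading term of the running remainder at each step):
  leading term -2·x^3: subtract (-2·x)·g(x) = -2·x^3 - 4·x^2 - 4·x, leaving 2·x^2 + 4·x + 4
  leading term 2·x^2: subtract (2)·g(x) = 2·x^2 + 4·x + 4, leaving 0
The remainder is 0, so f(x) = g(x) · h(x) with h(x) = 2 - 2·x. Hence g | f, i.e. f ∈ (g).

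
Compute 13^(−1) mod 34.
13^(−1) ≡ 21 (mod 34)

Apply the extended Euclidean algorithm to (34, 13), tracking rows (r, s, t) with s·34 + t·13 = r. Each division r_prev = q·r_cur + r_new produces the new row as (previous row) − q·(current row):
  row A: (34, 1, 0)   [1·34 + 0·13 = 34]
  row B: (13, 0, 1)   [0·34 + 1·13 = 13]
  34 = 2·13 + 8   → row C = row A − 2·row B = (8, 1, −2)   [check: 1·34 − 2·13 = 8]
  13 = 1·8 + 5   → row D = row B − 1·row C = (5, −1, 3)   [check: −1·34 + 3·13 = 5]
  8 = 1·5 + 3   → row E = row C − 1·row D = (3, 2, −5)   [check: 2·34 − 5·13 = 3]
  5 = 1·3 + 2   → row F = row D − 1·row E = (2, −3, 8)   [check: −3·34 + 8·13 = 2]
  3 = 1·2 + 1   → row G = row E − 1·row F = (1, 5, −13)   [check: 5·34 − 13·13 = 1]
  2 = 2·1 + 0   → remainder 0, stop. gcd = 1 (last nonzero row G).
The gcd is 1, so 13 is invertible mod 34. The last nonzero row gives 5·34 − 13·13 = 1, so t = −13. So 13^(−1) ≡ −13 ≡ 21 (mod 34). Verify: 13 · 21 = 273 ≡ 1 (mod 34). ✓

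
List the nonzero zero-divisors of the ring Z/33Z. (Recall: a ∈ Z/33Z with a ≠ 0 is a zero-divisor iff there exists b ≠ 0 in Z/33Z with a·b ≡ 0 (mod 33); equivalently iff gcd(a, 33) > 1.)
nonzero zero-divisors of Z/33Z = {3, 6, 9, 11, 12, 15, 18, 21, 22, 24, 27, 30}

An element a ∈ Z/33Z (with a ≠ 0) is a zero-divisor iff gcd(a, 33) > 1 (because a is a unit precisely when gcd(a, n) = 1, and in Z/nZ every nonzero, non-unit element is a zero-divisor). Scan a = 1, ..., 32 and keep those with gcd(a, 33) > 1:
  gcd(3, 33) = 3, gcd(6, 33) = 3, gcd(9, 33) = 3, gcd(11, 33) = 11, gcd(12, 33) = 3, gcd(15, 33) = 3, gcd(18, 33) = 3, gcd(21, 33) = 3, gcd(22, 33) = 11, gcd(24, 33) = 3, gcd(27, 33) = 3, gcd(30, 33) = 3.
All other a ∈ {1, ..., 32} have gcd(a, 33) = 1 and are units. So the nonzero zero-divisors are exactly the 12 values of a appearing in this scan.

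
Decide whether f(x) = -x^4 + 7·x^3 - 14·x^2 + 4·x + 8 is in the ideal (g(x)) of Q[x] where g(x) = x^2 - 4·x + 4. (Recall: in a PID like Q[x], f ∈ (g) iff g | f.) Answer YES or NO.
In Q[x] the ideal (g) consists of all multiples of g, so f ∈ (g) iff g | f, i.e. iff the remainder of f on division by g is 0. Divide f by g (g is monic, so eliminate the leading term of the running remainder at each step):
  leading term -x^4: subtract (-x^2)·g(x) = -x^4 + 4·x^3 - 4·x^2, leaving 3·x^3 - 10·x^2 + 4·x + 8
  leading term 3·x^3: subtract (3·x)·g(x) = 3·x^3 - 12·x^2 + 12·x, leaving 2·x^2 - 8·x + 8
  leading term 2·x^2: subtract (2)·g(x) = 2·x^2 - 8·x + 8, leaving 0
The remainder is 0, so f(x) = g(x) · h(x) with h(x) = -x^2 + 3·x + 2. Hence g | f, i.e. f ∈ (g).

Final answer: YES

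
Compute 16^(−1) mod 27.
16^(−1) ≡ 22 (mod 27)

Apply the extended Euclidean algorithm to (27, 16), tracking rows (r, s, t) with s·27 + t·16 = r. Each division r_prev = q·r_cur + r_new produces the new row as (previous row) − q·(current row):
  row A: (27, 1, 0)   [1·27 + 0·16 = 27]
  row B: (16, 0, 1)   [0·27 + 1·16 = 16]
  27 = 1·16 + 11   → row C = row A − 1·row B = (11, 1, −1)   [check: 1·27 − 1·16 = 11]
  16 = 1·11 + 5   → row D = row B − 1·row C = (5, −1, 2)   [check: −1·27 + 2·16 = 5]
  11 = 2·5 + 1   → row E = row C − 2·row D = (1, 3, −5)   [check: 3·27 − 5·16 = 1]
  5 = 5·1 + 0   → remainder 0, stop. gcd = 1 (last nonzero row E).
The gcd is 1, so 16 is invertible mod 27. The last nonzero row gives 3·27 − 5·16 = 1, so t = −5. So 16^(−1) ≡ −5 ≡ 22 (mod 27). Verify: 16 · 22 = 352 ≡ 1 (mod 27). ✓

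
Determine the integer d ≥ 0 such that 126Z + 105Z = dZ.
In the PID Z, (a, b) is generated by gcd(a, b). Compute gcd(126, 105) with the extended Euclidean algorithm, tracking rows (r, s, t) with s·126 + t·105 = r:
  row A: (126, 1, 0)   [1·126 + 0·105 = 126]
  row B: (105, 0, 1)   [0·126 + 1·105 = 105]
  126 = 1·105 + 21   → row C = row A − 1·row B = (21, 1, −1)   [check: 1·126 − 1·105 = 21]
  105 = 5·21 + 0   → remainder 0, stop. gcd = 21 (last nonzero row C).
So gcd(126, 105) = 21, with Bézout identity 1·126 − 1·105 = 21. Containment (⊇): the Bézout identity exhibits 21 as an element of (126, 105), giving (21) ⊆ (126, 105). Containment (⊆): since 21 | 126 and 21 | 105 (126 = 21·6, 105 = 21·5), every Z-linear combination of 126 and 105 is divisible by 21, so (126, 105) ⊆ (21). Therefore (126, 105) = (21), d = 21.

Final answer: (126, 105) = (21); d = 21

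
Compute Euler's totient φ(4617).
φ(4617) = 2916

φ is multiplicative, with φ(p^e) = p^e − p^(e−1). Factorise 4617 = 3^5 · 19. Then
  φ(4617) = (3^5 − 3^4) · (19 − 1) = 162 · 18 = 2916.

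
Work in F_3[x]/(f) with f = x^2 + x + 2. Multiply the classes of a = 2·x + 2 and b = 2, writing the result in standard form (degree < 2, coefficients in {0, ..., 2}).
Multiply as integer polynomials: a · b = 4·x + 4. Reducing coefficients mod 3: a · b ≡ x + 1. This already has degree < 2, so no reduction by f is needed. Hence a · b ≡ x + 1 in F_3[x]/(f).

Final answer: a · b ≡ x + 1 (mod f(x))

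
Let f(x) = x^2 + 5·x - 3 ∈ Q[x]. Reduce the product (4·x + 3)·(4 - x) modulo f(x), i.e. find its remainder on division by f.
a · b ≡ 33·x (mod f(x))

First multiply in Q[x] without reducing: a · b = -4·x^2 + 13·x + 12. Now divide by f(x) = x^2 + 5·x - 3, eliminating the leading term at each step:
  leading term -4·x^2: subtract (-4)·f(x) = -4·x^2 - 20·x + 12, leaving 33·x
The degree is now < 2, so this is the remainder. Hence a · b ≡ 33·x in Q[x]/(f).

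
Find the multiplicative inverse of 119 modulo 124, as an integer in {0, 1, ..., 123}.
Apply the extended Euclidean algorithm to (124, 119), tracking rows (r, s, t) with s·124 + t·119 = r. Each division r_prev = q·r_cur + r_new produces the new row as (previous row) − q·(current row):
  row A: (124, 1, 0)   [1·124 + 0·119 = 124]
  row B: (119, 0, 1)   [0·124 + 1·119 = 119]
  124 = 1·119 + 5   → row C = row A − 1·row B = (5, 1, −1)   [check: 1·124 − 1·119 = 5]
  119 = 23·5 + 4   → row D = row B − 23·row C = (4, −23, 24)   [check: −23·124 + 24·119 = 4]
  5 = 1·4 + 1   → row E = row C − 1·row D = (1, 24, −25)   [check: 24·124 − 25·119 = 1]
  4 = 4·1 + 0   → remainder 0, stop. gcd = 1 (last nonzero row E).
The gcd is 1, so 119 is invertible mod 124. The last nonzero row gives 24·124 − 25·119 = 1, so t = −25. So 119^(−1) ≡ −25 ≡ 99 (mod 124). Verify: 119 · 99 = 11781 ≡ 1 (mod 124). ✓

Final answer: 119^(−1) ≡ 99 (mod 124)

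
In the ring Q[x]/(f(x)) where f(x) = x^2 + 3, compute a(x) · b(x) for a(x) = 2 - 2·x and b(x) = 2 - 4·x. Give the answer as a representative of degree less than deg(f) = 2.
a · b ≡ -12·x - 20 (mod f(x))

First multiply in Q[x] without reducing: a · b = 8·x^2 - 12·x + 4. Now divide by f(x) = x^2 + 3, eliminating the leading term at each step:
  leading term 8·x^2: subtract (8)·f(x) = 8·x^2 + 24, leaving -12·x - 20
The degree is now < 2, so this is the remainder. Hence a · b ≡ -12·x - 20 in Q[x]/(f).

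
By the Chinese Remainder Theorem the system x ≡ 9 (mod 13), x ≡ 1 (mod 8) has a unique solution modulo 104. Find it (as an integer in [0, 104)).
x ≡ 9 (mod 104); the representative in [0, 104) is 9

The moduli 13, 8 are pairwise coprime, so by the CRT there is a unique solution mod 13·8 = 104.
Solve by successive substitution. Start with x ≡ 9 (mod 13).
  Combine with x ≡ 1 (mod 8): write x = 9 + 13·t and require 9 + 13·t ≡ 1 (mod 8), i.e. 13·t ≡ 1 − 9 ≡ 0 (mod 8). Since 13^(−1) ≡ 5 (mod 8) (13 ≡ 5 (mod 8)), t ≡ 5·0 ≡ 0 (mod 8). So x ≡ 9 + 13·0 = 9 (mod 104).
Unique solution in [0, 104): x = 9.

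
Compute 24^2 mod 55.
Use repeated squaring. Binary(2) = 10. Walk through the bits of the exponent 2 left-to-right: at each bit after the leading one, square the running value, then multiply by 24 if the bit is 1 (always reducing mod 55):
  bit 1 = 1 (leading): start with 24.
  bit 2 = 0: square 24^2 = 576 ≡ 26 (mod 55).
Final value: 24^2 ≡ 26 (mod 55).

Final answer: 26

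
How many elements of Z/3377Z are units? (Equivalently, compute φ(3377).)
Z/3377Z has φ(3377) = 3060 units

An element a ∈ Z/3377Z is a unit iff gcd(a, 3377) = 1, so the number of units is φ(3377). φ is multiplicative, with φ(p^e) = p^e − p^(e−1). Factorise 3377 = 11 · 307. Then
  φ(3377) = (11 − 1) · (307 − 1) = 10 · 306 = 3060.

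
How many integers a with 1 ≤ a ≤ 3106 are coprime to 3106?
1552

The number of a ∈ {1, ..., 3106} with gcd(a, 3106) = 1 is by definition Euler's totient φ(3106). φ is multiplicative, with φ(p^e) = p^e − p^(e−1). Factorise 3106 = 2 · 1553. Then
  φ(3106) = (2 − 1) · (1553 − 1) = 1 · 1552 = 1552.
So there are 1552 such integers.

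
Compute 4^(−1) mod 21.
4^(−1) ≡ 16 (mod 21)

Apply the extended Euclidean algorithm to (21, 4), tracking rows (r, s, t) with s·21 + t·4 = r. Each division r_prev = q·r_cur + r_new produces the new row as (previous row) − q·(current row):
  row A: (21, 1, 0)   [1·21 + 0·4 = 21]
  row B: (4, 0, 1)   [0·21 + 1·4 = 4]
  21 = 5·4 + 1   → row C = row A − 5·row B = (1, 1, −5)   [check: 1·21 − 5·4 = 1]
  4 = 4·1 + 0   → remainder 0, stop. gcd = 1 (last nonzero row C).
The gcd is 1, so 4 is invertible mod 21. The last nonzero row gives 1·21 − 5·4 = 1, so t = −5. So 4^(−1) ≡ −5 ≡ 16 (mod 21). Verify: 4 · 16 = 64 ≡ 1 (mod 21). ✓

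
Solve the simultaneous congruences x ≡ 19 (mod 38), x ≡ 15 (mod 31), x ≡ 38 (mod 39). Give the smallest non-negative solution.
x ≡ 36347 (mod 45942); the representative in [0, 45942) is 36347

The moduli 38, 31, 39 are pairwise coprime, so by the CRT there is a unique solution mod 38·31·39 = 45942.
Solve by successive substitution. Start with x ≡ 19 (mod 38).
  Combine with x ≡ 15 (mod 31): write x = 19 + 38·t and require 19 + 38·t ≡ 15 (mod 31), i.e. 38·t ≡ 15 − 19 ≡ 27 (mod 31). Since 38^(−1) ≡ 9 (mod 31) (38 ≡ 7 (mod 31)), t ≡ 9·27 ≡ 26 (mod 31). So x ≡ 19 + 38·26 = 1007 (mod 1178).
  Combine with x ≡ 38 (mod 39): write x = 1007 + 1178·t and require 1007 + 1178·t ≡ 38 (mod 39), i.e. 1178·t ≡ 38 − 1007 ≡ 6 (mod 39). Since 1178^(−1) ≡ 5 (mod 39) (1178 ≡ 8 (mod 39)), t ≡ 5·6 ≡ 30 (mod 39). So x ≡ 1007 + 1178·30 = 36347 (mod 45942).
Unique solution in [0, 45942): x = 36347.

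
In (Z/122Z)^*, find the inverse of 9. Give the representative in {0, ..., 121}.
Apply the extended Euclidean algorithm to (122, 9), tracking rows (r, s, t) with s·122 + t·9 = r. Each division r_prev = q·r_cur + r_new produces the new row as (previous row) − q·(current row):
  row A: (122, 1, 0)   [1·122 + 0·9 = 122]
  row B: (9, 0, 1)   [0·122 + 1·9 = 9]
  122 = 13·9 + 5   → row C = row A − 13·row B = (5, 1, −13)   [check: 1·122 − 13·9 = 5]
  9 = 1·5 + 4   → row D = row B − 1·row C = (4, −1, 14)   [check: −1·122 + 14·9 = 4]
  5 = 1·4 + 1   → row E = row C − 1·row D = (1, 2, −27)   [check: 2·122 − 27·9 = 1]
  4 = 4·1 + 0   → remainder 0, stop. gcd = 1 (last nonzero row E).
The gcd is 1, so 9 is invertible mod 122. The last nonzero row gives 2·122 − 27·9 = 1, so t = −27. So 9^(−1) ≡ −27 ≡ 95 (mod 122). Verify: 9 · 95 = 855 ≡ 1 (mod 122). ✓

Final answer: 9^(−1) ≡ 95 (mod 122)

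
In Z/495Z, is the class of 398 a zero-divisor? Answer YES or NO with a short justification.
NO

gcd(398, 495) = 1, so 398 is a unit in Z/495Z (it has a multiplicative inverse). A unit cannot be a zero-divisor: if 398·b ≡ 0 then multiplying both sides by 398^(−1) gives b ≡ 0. So 398 is not a zero-divisor.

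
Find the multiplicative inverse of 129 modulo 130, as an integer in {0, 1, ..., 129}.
129^(−1) ≡ 129 (mod 130)

Apply the extended Euclidean algorithm to (130, 129), tracking rows (r, s, t) with s·130 + t·129 = r. Each division r_prev = q·r_cur + r_new produces the new row as (previous row) − q·(current row):
  row A: (130, 1, 0)   [1·130 + 0·129 = 130]
  row B: (129, 0, 1)   [0·130 + 1·129 = 129]
  130 = 1·129 + 1   → row C = row A − 1·row B = (1, 1, −1)   [check: 1·130 − 1·129 = 1]
  129 = 129·1 + 0   → remainder 0, stop. gcd = 1 (last nonzero row C).
The gcd is 1, so 129 is invertible mod 130. The last nonzero row gives 1·130 − 1·129 = 1, so t = −1. So 129^(−1) ≡ −1 ≡ 129 (mod 130). Verify: 129 · 129 = 16641 ≡ 1 (mod 130). ✓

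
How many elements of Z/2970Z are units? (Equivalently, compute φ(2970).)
An element a ∈ Z/2970Z is a unit iff gcd(a, 2970) = 1, so the number of units is φ(2970). φ is multiplicative, with φ(p^e) = p^e − p^(e−1). Factorise 2970 = 2 · 3^3 · 5 · 11. Then
  φ(2970) = (2 − 1) · (3^3 − 3^2) · (5 − 1) · (11 − 1) = 1 · 18 · 4 · 10 = 720.

Final answer: Z/2970Z has φ(2970) = 720 units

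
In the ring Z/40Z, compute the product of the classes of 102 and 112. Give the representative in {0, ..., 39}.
24

Reduce the factors first: 102 ≡ 22, 112 ≡ 32 (mod 40), so 102 · 112 ≡ 22 · 32 (mod 40). 22 · 32 = 704. Dividing by 40: 704 = 17·40 + 24. So (102 · 112) mod 40 = 24.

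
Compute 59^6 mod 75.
Use repeated squaring. Binary(6) = 110. Walk through the bits of the exponent 6 left-to-right: at each bit after the leading one, square the running value, then multiply by 59 if the bit is 1 (always reducing mod 75):
  bit 1 = 1 (leading): start with 59.
  bit 2 = 1: square 59^2 = 3481 ≡ 31; bit is 1, so multiply 31·59 = 1829 ≡ 29 (mod 75).
  bit 3 = 0: square 29^2 = 841 ≡ 16 (mod 75).
Final value: 59^6 ≡ 16 (mod 75).

Final answer: 16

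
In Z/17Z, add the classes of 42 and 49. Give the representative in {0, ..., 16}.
6

Reduce the summands first: 42 ≡ 8, 49 ≡ 15 (mod 17), so 42 + 49 ≡ 8 + 15 (mod 17). 8 + 15 = 23; 23 = 1·17 + 6, so (42 + 49) mod 17 = 6.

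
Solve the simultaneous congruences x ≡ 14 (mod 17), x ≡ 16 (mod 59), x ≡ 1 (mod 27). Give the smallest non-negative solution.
x ≡ 25327 (mod 27081); the representative in [0, 27081) is 25327

The moduli 17, 59, 27 are pairwise coprime, so by the CRT there is a unique solution mod 17·59·27 = 27081.
Solve by successive substitution. Start with x ≡ 14 (mod 17).
  Combine with x ≡ 16 (mod 59): write x = 14 + 17·t and require 14 + 17·t ≡ 16 (mod 59), i.e. 17·t ≡ 16 − 14 ≡ 2 (mod 59). Since 17^(−1) ≡ 7 (mod 59), t ≡ 7·2 ≡ 14 (mod 59). So x ≡ 14 + 17·14 = 252 (mod 1003).
  Combine with x ≡ 1 (mod 27): write x = 252 + 1003·t and require 252 + 1003·t ≡ 1 (mod 27), i.e. 1003·t ≡ 1 − 252 ≡ 19 (mod 27). Since 1003^(−1) ≡ 7 (mod 27) (1003 ≡ 4 (mod 27)), t ≡ 7·19 ≡ 25 (mod 27). So x ≡ 252 + 1003·25 = 25327 (mod 27081).
Unique solution in [0, 27081): x = 25327.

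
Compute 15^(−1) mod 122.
Apply the extended Euclidean algorithm to (122, 15), tracking rows (r, s, t) with s·122 + t·15 = r. Each division r_prev = q·r_cur + r_new produces the new row as (previous row) − q·(current row):
  row A: (122, 1, 0)   [1·122 + 0·15 = 122]
  row B: (15, 0, 1)   [0·122 + 1·15 = 15]
  122 = 8·15 + 2   → row C = row A − 8·row B = (2, 1, −8)   [check: 1·122 − 8·15 = 2]
  15 = 7·2 + 1   → row D = row B − 7·row C = (1, −7, 57)   [check: −7·122 + 57·15 = 1]
  2 = 2·1 + 0   → remainder 0, stop. gcd = 1 (last nonzero row D).
The gcd is 1, so 15 is invertible mod 122. The last nonzero row gives −7·122 + 57·15 = 1, so t = 57. So 15^(−1) ≡ 57 (mod 122). Verify: 15 · 57 = 855 ≡ 1 (mod 122). ✓

Final answer: 15^(−1) ≡ 57 (mod 122)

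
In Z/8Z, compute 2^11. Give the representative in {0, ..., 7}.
Use repeated squaring. Binary(11) = 1011. Walk through the bits of the exponent 11 left-to-right: at each bit after the leading one, square the running value, then multiply by 2 if the bit is 1 (always reducing mod 8):
  bit 1 = 1 (leading): start with 2.
  bit 2 = 0: square 2^2 = 4 (mod 8).
  bit 3 = 1: square 4^2 = 16 ≡ 0; bit is 1, so multiply 0·2 = 0 (mod 8).
  bit 4 = 1: square 0^2 = 0; bit is 1, so multiply 0·2 = 0 (mod 8).
Final value: 2^11 ≡ 0 (mod 8).

Final answer: 0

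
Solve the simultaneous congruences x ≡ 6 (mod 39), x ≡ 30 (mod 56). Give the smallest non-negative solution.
x ≡ 1878 (mod 2184); the representative in [0, 2184) is 1878

The moduli 39, 56 are pairwise coprime, so by the CRT there is a unique solution mod 39·56 = 2184.
Solve by successive substitution. Start with x ≡ 6 (mod 39).
  Combine with x ≡ 30 (mod 56): write x = 6 + 39·t and require 6 + 39·t ≡ 30 (mod 56), i.e. 39·t ≡ 30 − 6 ≡ 24 (mod 56). Since 39^(−1) ≡ 23 (mod 56), t ≡ 23·24 ≡ 48 (mod 56). So x ≡ 6 + 39·48 = 1878 (mod 2184).
Unique solution in [0, 2184): x = 1878.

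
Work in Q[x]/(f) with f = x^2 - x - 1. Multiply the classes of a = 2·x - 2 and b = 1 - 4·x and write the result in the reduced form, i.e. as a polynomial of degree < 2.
a · b ≡ 2·x - 10 (mod f(x))

First multiply in Q[x] without reducing: a · b = -8·x^2 + 10·x - 2. Now divide by f(x) = x^2 - x - 1, eliminating the leading term at each step:
  leading term -8·x^2: subtract (-8)·f(x) = -8·x^2 + 8·x + 8, leaving 2·x - 10
The degree is now < 2, so this is the remainder. Hence a · b ≡ 2·x - 10 in Q[x]/(f).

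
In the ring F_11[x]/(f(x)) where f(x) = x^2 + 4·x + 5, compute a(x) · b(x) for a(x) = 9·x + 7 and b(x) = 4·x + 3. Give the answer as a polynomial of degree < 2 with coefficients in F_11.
Multiply as integer polynomials: a · b = 36·x^2 + 55·x + 21. Reducing coefficients mod 11: a · b ≡ 3·x^2 + 10. Now divide by f(x) = x^2 + 4·x + 5 in F_11[x], eliminating the leading term at each step:
  leading term 3·x^2: subtract (3)·f(x) = 3·x^2 + x + 4, leaving 10·x + 6 (coefficients mod 11)
The degree is now < 2, so this is the remainder. Hence a · b ≡ 10·x + 6 in F_11[x]/(f).

Final answer: a · b ≡ 10·x + 6 (mod f(x))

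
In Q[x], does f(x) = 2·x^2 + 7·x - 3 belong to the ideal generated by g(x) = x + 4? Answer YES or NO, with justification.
In Q[x] the ideal (g) consists of all multiples of g, so f ∈ (g) iff g | f, i.e. iff the remainder of f on division by g is 0. Divide f by g (g is monic, so eliminate the leading term of the running remainder at each step):
  leading term 2·x^2: subtract (2·x)·g(x) = 2·x^2 + 8·x, leaving -x - 3
  leading term -x: subtract (-1)·g(x) = -x - 4, leaving 1
The remainder r(x) = 1 ≠ 0 (and deg r < deg g), so g ∤ f, i.e. f ∉ (g).

Final answer: NO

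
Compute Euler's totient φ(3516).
φ(3516) = 1168

φ is multiplicative, with φ(p^e) = p^e − p^(e−1). Factorise 3516 = 2^2 · 3 · 293. Then
  φ(3516) = (2^2 − 2^1) · (3 − 1) · (293 − 1) = 2 · 2 · 292 = 1168.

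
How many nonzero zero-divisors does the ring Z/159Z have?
Z/159Z has 54 nonzero zero-divisors

In Z/159Z each nonzero element is either a unit (gcd with 159 is 1) or a zero-divisor (gcd > 1). The number of units is φ(159): factorise 159 = 3 · 53, so φ(159) = (3 − 1) · (53 − 1) = 2 · 52 = 104. The nonzero elements number 159 − 1 = 158. Hence the nonzero zero-divisors number 158 − 104 = 54.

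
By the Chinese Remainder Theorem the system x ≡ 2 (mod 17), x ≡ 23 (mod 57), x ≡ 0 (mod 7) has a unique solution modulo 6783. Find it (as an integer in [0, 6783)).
The moduli 17, 57, 7 are pairwise coprime, so by the CRT there is a unique solution mod 17·57·7 = 6783.
Solve by successive substitution. Start with x ≡ 2 (mod 17).
  Combine with x ≡ 23 (mod 57): write x = 2 + 17·t and require 2 + 17·t ≡ 23 (mod 57), i.e. 17·t ≡ 23 − 2 ≡ 21 (mod 57). Since 17^(−1) ≡ 47 (mod 57), t ≡ 47·21 ≡ 18 (mod 57). So x ≡ 2 + 17·18 = 308 (mod 969).
  Combine with x ≡ 0 (mod 7): write x = 308 + 969·t and require 308 + 969·t ≡ 0 (mod 7), i.e. 969·t ≡ 0 − 308 ≡ 0 (mod 7). Since 969^(−1) ≡ 5 (mod 7) (969 ≡ 3 (mod 7)), t ≡ 5·0 ≡ 0 (mod 7). So x ≡ 308 + 969·0 = 308 (mod 6783).
Unique solution in [0, 6783): x = 308.

Final answer: x ≡ 308 (mod 6783); the representative in [0, 6783) is 308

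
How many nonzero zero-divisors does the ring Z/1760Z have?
Z/1760Z has 1119 nonzero zero-divisors

In Z/1760Z each nonzero element is either a unit (gcd with 1760 is 1) or a zero-divisor (gcd > 1). The number of units is φ(1760): factorise 1760 = 2^5 · 5 · 11, so φ(1760) = (2^5 − 2^4) · (5 − 1) · (11 − 1) = 16 · 4 · 10 = 640. The nonzero elements number 1760 − 1 = 1759. Hence the nonzero zero-divisors number 1759 − 640 = 1119.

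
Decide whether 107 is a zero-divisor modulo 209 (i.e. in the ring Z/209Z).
gcd(107, 209) = 1, so 107 is a unit in Z/209Z (it has a multiplicative inverse). A unit cannot be a zero-divisor: if 107·b ≡ 0 then multiplying both sides by 107^(−1) gives b ≡ 0. So 107 is not a zero-divisor.

Final answer: NO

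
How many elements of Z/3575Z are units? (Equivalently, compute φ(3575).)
An element a ∈ Z/3575Z is a unit iff gcd(a, 3575) = 1, so the number of units is φ(3575). φ is multiplicative, with φ(p^e) = p^e − p^(e−1). Factorise 3575 = 5^2 · 11 · 13. Then
  φ(3575) = (5^2 − 5^1) · (11 − 1) · (13 − 1) = 20 · 10 · 12 = 2400.

Final answer: Z/3575Z has φ(3575) = 2400 units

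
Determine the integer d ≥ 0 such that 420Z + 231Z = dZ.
(420, 231) = (21); d = 21

In the PID Z, (a, b) is generated by gcd(a, b). Compute gcd(420, 231) with the extended Euclidean algorithm, tracking rows (r, s, t) with s·420 + t·231 = r:
  row A: (420, 1, 0)   [1·420 + 0·231 = 420]
  row B: (231, 0, 1)   [0·420 + 1·231 = 231]
  420 = 1·231 + 189   → row C = row A − 1·row B = (189, 1, −1)   [check: 1·420 − 1·231 = 189]
  231 = 1·189 + 42   → row D = row B − 1·row C = (42, −1, 2)   [check: −1·420 + 2·231 = 42]
  189 = 4·42 + 21   → row E = row C − 4·row D = (21, 5, −9)   [check: 5·420 − 9·231 = 21]
  42 = 2·21 + 0   → remainder 0, stop. gcd = 21 (last nonzero row E).
So gcd(420, 231) = 21, with Bézout identity 5·420 − 9·231 = 21. Containment (⊇): the Bézout identity exhibits 21 as an element of (420, 231), giving (21) ⊆ (420, 231). Containment (⊆): since 21 | 420 and 21 | 231 (420 = 21·20, 231 = 21·11), every Z-linear combination of 420 and 231 is divisible by 21, so (420, 231) ⊆ (21). Therefore (420, 231) = (21), d = 21.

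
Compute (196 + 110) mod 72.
18

Reduce the summands first: 196 ≡ 52, 110 ≡ 38 (mod 72), so 196 + 110 ≡ 52 + 38 (mod 72). 52 + 38 = 90; 90 = 1·72 + 18, so (196 + 110) mod 72 = 18.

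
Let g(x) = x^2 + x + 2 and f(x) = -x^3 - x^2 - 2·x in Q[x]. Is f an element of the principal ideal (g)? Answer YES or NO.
YES

In Q[x] the ideal (g) consists of all multiples of g, so f ∈ (g) iff g | f, i.e. iff the remainder of f on division by g is 0. Divide f by g (g is monic, so eliminate the leading term of the running remainder at each step):
  leading term -x^3: subtract (-x)·g(x) = -x^3 - x^2 - 2·x, leaving 0
The remainder is 0, so f(x) = g(x) · h(x) with h(x) = -x. Hence g | f, i.e. f ∈ (g).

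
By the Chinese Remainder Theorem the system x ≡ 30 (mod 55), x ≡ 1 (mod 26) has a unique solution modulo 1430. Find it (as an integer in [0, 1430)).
x ≡ 1405 (mod 1430); the representative in [0, 1430) is 1405

The moduli 55, 26 are pairwise coprime, so by the CRT there is a unique solution mod 55·26 = 1430.
Solve by successive substitution. Start with x ≡ 30 (mod 55).
  Combine with x ≡ 1 (mod 26): write x = 30 + 55·t and require 30 + 55·t ≡ 1 (mod 26), i.e. 55·t ≡ 1 − 30 ≡ 23 (mod 26). Since 55^(−1) ≡ 9 (mod 26) (55 ≡ 3 (mod 26)), t ≡ 9·23 ≡ 25 (mod 26). So x ≡ 30 + 55·25 = 1405 (mod 1430).
Unique solution in [0, 1430): x = 1405.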